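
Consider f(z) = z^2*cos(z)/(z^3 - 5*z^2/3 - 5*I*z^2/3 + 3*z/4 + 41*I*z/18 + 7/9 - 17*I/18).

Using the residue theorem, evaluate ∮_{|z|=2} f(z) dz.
pi*(-64/3485 - 1888*I/3485)*cosh(2/3) + pi*(-2457/3145 + 576*I/3145)*cos(1 - I/2) + pi*(1213/1517 + 3578*I/1517)*cos(2/3 + 3*I/2)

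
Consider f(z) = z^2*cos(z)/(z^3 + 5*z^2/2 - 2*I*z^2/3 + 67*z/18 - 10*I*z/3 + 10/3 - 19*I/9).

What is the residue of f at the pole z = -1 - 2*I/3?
(-74/73 + 8*I/219)*cos(1 + 2*I/3)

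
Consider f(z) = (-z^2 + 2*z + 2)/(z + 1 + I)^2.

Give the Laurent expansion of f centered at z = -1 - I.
-4*I/(z + 1 + I)^2 + (4 + 2*I)/(z + 1 + I) - 1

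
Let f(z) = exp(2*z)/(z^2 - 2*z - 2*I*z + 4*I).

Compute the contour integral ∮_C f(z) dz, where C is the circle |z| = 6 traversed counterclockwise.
By the residue theorem, ∮_C f(z) dz = 2πi · (sum of the residues of f at the poles inside |z| = 6).

The denominator factors as (z - 2)*(z - 2*I), so the singularities of f are simple poles at z = 2, z = 2*I.
  |2|² = 4 < 36 = 6², so this pole is inside the contour.
  |2*I|² = 4 < 36 = 6², so this pole is inside the contour.

With P(z) = exp(2*z) and Q(z) = z^2 - 2*z - 2*I*z + 4*I, each pole is simple, so Res(f, z₀) = P(z₀)/Q'(z₀) with Q'(z) = 2*z - 2 - 2*I.
  Res(f, 2) = P(2)/Q'(2) = (exp(4))/(2 - 2*I) = (1/4 + I/4)*exp(4)
  Res(f, 2*I) = P(2*I)/Q'(2*I) = (exp(4*I))/(-2 + 2*I) = (-1/4 - I/4)*exp(4*I)

Sum of residues inside C: (-1/4 - I/4)*exp(4*I) + (1/4 + I/4)*exp(4)
∮_C f(z) dz = 2πi · ((-1/4 - I/4)*exp(4*I) + (1/4 + I/4)*exp(4)) = pi*(1/2 - I/2)*exp(4*I) + pi*(-1/2 + I/2)*exp(4)

Final answer: pi*(1/2 - I/2)*exp(4*I) + pi*(-1/2 + I/2)*exp(4)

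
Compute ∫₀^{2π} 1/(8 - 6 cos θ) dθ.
Call the integral J. The integrand is 2π-periodic and we integrate over a full period, so shifting θ does not change the value (θ → θ + π flips the sign of the trig term). Hence
  J = ∫₀^{2π} dθ/(8 + 6 cos θ).
Put z = e^{iθ}: then cos θ = (z + 1/z)/2, dθ = dz/(iz), and z runs once counterclockwise around |z| = 1:
  J = ∮_{|z|=1} 1/(8 + 6*(z + 1/z)/2) · dz/(iz) = (2/i) ∮_{|z|=1} dz/(6*z^2 + 16*z + 6).
The roots of 6*z^2 + 16*z + 6 are z = (-8 ± sqrt(8^2 - 6^2))/6, with sqrt(28) = 2*sqrt(7); their product is 1, so only z₊ = -4/3 + sqrt(7)/3 lies inside the unit circle (z₋ = -4/3 - sqrt(7)/3 lies outside).
z₊ is a simple zero of q(z) = 6*z^2 + 16*z + 6, so Res(1/q, z₊) = 1/q'(z₊) with q'(z) = 12*z + 16; and q'(z₊) = 6*(z₊ - z₋) = 4*sqrt(7).
Therefore J = (2/i) · 2πi · 1/(4*sqrt(7)) = 2*pi/(2*sqrt(7)) = sqrt(7)*pi/7

Final answer: sqrt(7)*pi/7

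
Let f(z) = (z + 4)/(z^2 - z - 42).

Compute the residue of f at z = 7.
Write f(z) = P(z)/Q(z) with P(z) = z + 4 and Q(z) = z^2 - z - 42.
The denominator factors as Q(z) = (z - 7)*(z + 6), so z = 7 is a simple zero of Q and P is analytic there; z = 7 is therefore a simple pole and
  Res(f, z₀) = P(z₀)/Q'(z₀).

Q'(z) = 2*z - 1, so Q'(7) = 13.
P(7) = 11.

Res(f, 7) = (11)/(13) = 11/13

Final answer: 11/13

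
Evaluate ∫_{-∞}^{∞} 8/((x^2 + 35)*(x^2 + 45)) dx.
4*pi*(-7*sqrt(5) + 3*sqrt(35))/525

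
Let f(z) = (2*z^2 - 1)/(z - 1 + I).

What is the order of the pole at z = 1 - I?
Factor the denominator:
  z - 1 + I = (z - 1 + I)

The numerator P(z) = 2*z^2 - 1 has P(1 - I) = -1 - 4*I ≠ 0, so no factor of (z - 1 + I) cancels.
Near z = 1 - I we can therefore write f(z) = g(z)/(z - 1 + I) with g analytic at 1 - I and g(1 - I) ≠ 0 (g is just the numerator).

Hence z = 1 - I is a pole of order 1.

Final answer: 1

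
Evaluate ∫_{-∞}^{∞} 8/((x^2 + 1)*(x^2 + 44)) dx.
Let f(z) = 8/((z^2 + 1)*(z^2 + 44)). The denominator has no real zeros and deg Q - deg P = 4 ≥ 2, so the integral of f over the upper semicircle |z| = R tends to 0 as R → ∞. Closing the contour in the upper half-plane,
  ∫_{-∞}^{∞} f(x) dx = 2πi · Σ Res(f, z_k)  over the poles with Im z_k > 0.

Zeros of the denominator: z^2 + 44 = 0 gives z = ±2*sqrt(11)*I; z^2 + 1 = 0 gives z = ±I.
Upper half-plane: z = I, z = 2*sqrt(11)*I (simple).

Each pole is a simple zero of Q(z) = z^4 + 45*z^2 + 44, so Res(f, z₀) = P(z₀)/Q'(z₀) with P(z) = 8, Q'(z) = 4*z^3 + 90*z:
  Res(f, I) = (8)/(86*I) = -4*I/43
  Res(f, 2*sqrt(11)*I) = (8)/(-172*sqrt(11)*I) = 2*sqrt(11)*I/473

Sum of residues: 2*I*(-22 + sqrt(11))/473
∫_{-∞}^{∞} f(x) dx = 2πi · (2*I*(-22 + sqrt(11))/473) = 4*pi*(22 - sqrt(11))/473

Final answer: 4*pi*(22 - sqrt(11))/473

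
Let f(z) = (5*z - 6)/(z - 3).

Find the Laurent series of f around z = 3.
Put w = z - (3), i.e. z = w + 3. The denominator is w, so it suffices to rewrite the numerator in powers of w.

P(z) = 5*z - 6
P(w + 3) = 9 + 5*w

Dividing each term by w:
  f = 9/w + 5

Substituting back w = z - 3:
  f(z) = 9/(z - 3) + 5

The series is finite because the numerator is a polynomial; the negative powers form the principal part, and the coefficient of 1/(z - 3) gives Res(f, 3) = 9.

Final answer: 9/(z - 3) + 5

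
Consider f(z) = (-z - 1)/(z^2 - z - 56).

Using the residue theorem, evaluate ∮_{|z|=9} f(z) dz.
-2*I*pi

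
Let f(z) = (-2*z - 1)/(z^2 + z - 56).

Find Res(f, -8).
Write f(z) = P(z)/Q(z) with P(z) = -2*z - 1 and Q(z) = z^2 + z - 56.
The denominator factors as Q(z) = (z - 7)*(z + 8), so z = -8 is a simple zero of Q and P is analytic there; z = -8 is therefore a simple pole and
  Res(f, z₀) = P(z₀)/Q'(z₀).

Q'(z) = 2*z + 1, so Q'(-8) = -15.
P(-8) = 15.

Res(f, -8) = (15)/(-15) = -1

Final answer: -1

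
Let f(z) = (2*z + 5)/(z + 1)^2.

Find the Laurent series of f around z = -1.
Put w = z - (-1), i.e. z = w - 1. The denominator is w^2, so it suffices to rewrite the numerator in powers of w.

P(z) = 2*z + 5
P(w - 1) = 3 + 2*w

Dividing each term by w^2:
  f = 3/w^2 + 2/w

Substituting back w = z + 1:
  f(z) = 3/(z + 1)^2 + 2/(z + 1)

The series is finite because the numerator is a polynomial; the negative powers form the principal part, and the coefficient of 1/(z + 1) gives Res(f, -1) = 2.

Final answer: 3/(z + 1)^2 + 2/(z + 1)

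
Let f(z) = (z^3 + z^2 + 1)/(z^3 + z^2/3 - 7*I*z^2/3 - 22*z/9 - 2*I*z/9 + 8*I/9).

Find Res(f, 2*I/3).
Write f(z) = P(z)/Q(z) with P(z) = z^3 + z^2 + 1 and Q(z) = z^3 + z^2/3 - 7*I*z^2/3 - 22*z/9 - 2*I*z/9 + 8*I/9.
The denominator factors as Q(z) = (z - 2*I/3)*(z - 2/3 - 2*I/3)*(z + 1 - I), so z = 2*I/3 is a simple zero of Q and P is analytic there; z = 2*I/3 is therefore a simple pole and
  Res(f, z₀) = P(z₀)/Q'(z₀).

Q'(z) = 3*z^2 + 2*z/3 - 14*I*z/3 - 22/9 - 2*I/9, so Q'(2*I/3) = -2/3 + 2*I/9.
P(2*I/3) = 5/9 - 8*I/27.

Res(f, 2*I/3) = (5/9 - 8*I/27)/(-2/3 + 2*I/9) = -53/60 + 3*I/20

Final answer: -53/60 + 3*I/20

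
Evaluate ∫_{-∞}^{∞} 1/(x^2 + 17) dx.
Let f(z) = 1/(z^2 + 17). The denominator has no real zeros and deg Q - deg P = 2 ≥ 2, so the integral of f over the upper semicircle |z| = R tends to 0 as R → ∞. Closing the contour in the upper half-plane,
  ∫_{-∞}^{∞} f(x) dx = 2πi · Σ Res(f, z_k)  over the poles with Im z_k > 0.

Zeros of the denominator: z^2 + 17 = 0 gives z = ±sqrt(17)*I.
Upper half-plane: z = sqrt(17)*I (simple).

Each pole is a simple zero of Q(z) = z^2 + 17, so Res(f, z₀) = P(z₀)/Q'(z₀) with P(z) = 1, Q'(z) = 2*z:
  Res(f, sqrt(17)*I) = (1)/(2*sqrt(17)*I) = -sqrt(17)*I/34

∫_{-∞}^{∞} f(x) dx = 2πi · (-sqrt(17)*I/34) = sqrt(17)*pi/17

Final answer: sqrt(17)*pi/17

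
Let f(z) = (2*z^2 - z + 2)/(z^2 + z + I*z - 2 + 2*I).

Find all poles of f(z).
{-2, 1 - I}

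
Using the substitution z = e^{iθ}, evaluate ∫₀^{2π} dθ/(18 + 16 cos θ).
Let J = ∫₀^{2π} dθ/(18 + 16 cos θ).
Put z = e^{iθ}: then cos θ = (z + 1/z)/2, dθ = dz/(iz), and z runs once counterclockwise around |z| = 1:
  J = ∮_{|z|=1} 1/(18 + 16*(z + 1/z)/2) · dz/(iz) = (2/i) ∮_{|z|=1} dz/(16*z^2 + 36*z + 16).
The roots of 16*z^2 + 36*z + 16 are z = (-18 ± sqrt(18^2 - 16^2))/16, with sqrt(68) = 2*sqrt(17); their product is 1, so only z₊ = -9/8 + sqrt(17)/8 lies inside the unit circle (z₋ = -9/8 - sqrt(17)/8 lies outside).
z₊ is a simple zero of q(z) = 16*z^2 + 36*z + 16, so Res(1/q, z₊) = 1/q'(z₊) with q'(z) = 32*z + 36; and q'(z₊) = 16*(z₊ - z₋) = 4*sqrt(17).
Therefore J = (2/i) · 2πi · 1/(4*sqrt(17)) = 2*pi/(2*sqrt(17)) = sqrt(17)*pi/17

Final answer: sqrt(17)*pi/17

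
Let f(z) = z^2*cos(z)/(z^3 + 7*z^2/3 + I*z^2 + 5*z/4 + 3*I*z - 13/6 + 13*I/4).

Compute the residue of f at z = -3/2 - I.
Write f(z) = P(z)/Q(z) with P(z) = z^2*cos(z) and Q(z) = z^3 + 7*z^2/3 + I*z^2 + 5*z/4 + 3*I*z - 13/6 + 13*I/4.
The denominator factors as Q(z) = (z + 3/2 - I)*(z + 3/2 + I)*(z - 2/3 + I), so z = -3/2 - I is a simple zero of Q and P is analytic there; z = -3/2 - I is therefore a simple pole and
  Res(f, z₀) = P(z₀)/Q'(z₀).

Q'(z) = 3*z^2 + 14*z/3 + 2*I*z + 5/4 + 3*I, so Q'(-3/2 - I) = 13*I/3.
P(-3/2 - I) = (5/4 + 3*I)*cos(3/2 + I).

Res(f, -3/2 - I) = ((5/4 + 3*I)*cos(3/2 + I))/(13*I/3) = (9/13 - 15*I/52)*cos(3/2 + I)

Final answer: (9/13 - 15*I/52)*cos(3/2 + I)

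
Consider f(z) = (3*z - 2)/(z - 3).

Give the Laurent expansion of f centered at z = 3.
Put w = z - (3), i.e. z = w + 3. The denominator is w, so it suffices to rewrite the numerator in powers of w.

P(z) = 3*z - 2
P(w + 3) = 7 + 3*w

Dividing each term by w:
  f = 7/w + 3

Substituting back w = z - 3:
  f(z) = 7/(z - 3) + 3

The series is finite because the numerator is a polynomial; the negative powers form the principal part, and the coefficient of 1/(z - 3) gives Res(f, 3) = 7.

Final answer: 7/(z - 3) + 3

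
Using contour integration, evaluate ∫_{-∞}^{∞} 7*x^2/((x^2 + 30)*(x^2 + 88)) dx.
7*pi*(-sqrt(30) + 2*sqrt(22))/58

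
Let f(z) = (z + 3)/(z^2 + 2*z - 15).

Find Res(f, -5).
Write f(z) = P(z)/Q(z) with P(z) = z + 3 and Q(z) = z^2 + 2*z - 15.
The denominator factors as Q(z) = (z - 3)*(z + 5), so z = -5 is a simple zero of Q and P is analytic there; z = -5 is therefore a simple pole and
  Res(f, z₀) = P(z₀)/Q'(z₀).

Q'(z) = 2*z + 2, so Q'(-5) = -8.
P(-5) = -2.

Res(f, -5) = (-2)/(-8) = 1/4

Final answer: 1/4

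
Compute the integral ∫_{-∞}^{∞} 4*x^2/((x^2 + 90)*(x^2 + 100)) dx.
2*pi*(10 - 3*sqrt(10))/5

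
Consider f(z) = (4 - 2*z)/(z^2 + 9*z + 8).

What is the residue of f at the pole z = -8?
Write f(z) = P(z)/Q(z) with P(z) = 4 - 2*z and Q(z) = z^2 + 9*z + 8.
The denominator factors as Q(z) = (z + 8)*(z + 1), so z = -8 is a simple zero of Q and P is analytic there; z = -8 is therefore a simple pole and
  Res(f, z₀) = P(z₀)/Q'(z₀).

Q'(z) = 2*z + 9, so Q'(-8) = -7.
P(-8) = 20.

Res(f, -8) = (20)/(-7) = -20/7

Final answer: -20/7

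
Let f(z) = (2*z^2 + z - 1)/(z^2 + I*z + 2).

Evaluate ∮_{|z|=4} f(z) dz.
By the residue theorem, ∮_C f(z) dz = 2πi · (sum of the residues of f at the poles inside |z| = 4).

The denominator factors as (z + 2*I)*(z - I), so the singularities of f are simple poles at z = -2*I, z = I.
  |-2*I|² = 4 < 16 = 4², so this pole is inside the contour.
  |I|² = 1 < 16 = 4², so this pole is inside the contour.

With P(z) = 2*z^2 + z - 1 and Q(z) = z^2 + I*z + 2, each pole is simple, so Res(f, z₀) = P(z₀)/Q'(z₀) with Q'(z) = 2*z + I.
  Res(f, -2*I) = P(-2*I)/Q'(-2*I) = (-9 - 2*I)/(-3*I) = 2/3 - 3*I
  Res(f, I) = P(I)/Q'(I) = (-3 + I)/(3*I) = 1/3 + I

Sum of residues inside C: 1 - 2*I
∮_C f(z) dz = 2πi · (1 - 2*I) = pi*(4 + 2*I)

Final answer: pi*(4 + 2*I)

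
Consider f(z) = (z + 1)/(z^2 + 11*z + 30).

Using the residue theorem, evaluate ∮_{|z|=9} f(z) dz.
By the residue theorem, ∮_C f(z) dz = 2πi · (sum of the residues of f at the poles inside |z| = 9).

The denominator factors as (z + 6)*(z + 5), so the singularities of f are simple poles at z = -6, z = -5.
  |-6|² = 36 < 81 = 9², so this pole is inside the contour.
  |-5|² = 25 < 81 = 9², so this pole is inside the contour.

With P(z) = z + 1 and Q(z) = z^2 + 11*z + 30, each pole is simple, so Res(f, z₀) = P(z₀)/Q'(z₀) with Q'(z) = 2*z + 11.
  Res(f, -6) = P(-6)/Q'(-6) = (-5)/(-1) = 5
  Res(f, -5) = P(-5)/Q'(-5) = (-4)/(1) = -4

Sum of residues inside C: 1
∮_C f(z) dz = 2πi · (1) = 2*I*pi

Final answer: 2*I*pi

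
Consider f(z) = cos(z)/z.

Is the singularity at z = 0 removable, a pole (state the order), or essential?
Write f(z) = g(z)/z with g(z) = cos(z).
g is entire and g(0) = 1 ≠ 0, so no factor of (z) cancels: the Laurent expansion of f about z = 0 starts at the power -1, i.e. lim_{z→z₀} (z - z₀) f(z) = 1 is finite and nonzero.
So z = 0 is a pole of order 1.

Final answer: pole of order 1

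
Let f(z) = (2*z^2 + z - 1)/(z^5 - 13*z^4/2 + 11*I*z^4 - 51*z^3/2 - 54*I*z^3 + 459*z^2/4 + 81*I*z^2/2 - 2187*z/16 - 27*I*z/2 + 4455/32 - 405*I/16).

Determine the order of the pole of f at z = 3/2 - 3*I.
Factor the denominator:
  z^5 - 13*z^4/2 + 11*I*z^4 - 51*z^3/2 - 54*I*z^3 + 459*z^2/4 + 81*I*z^2/2 - 2187*z/16 - 27*I*z/2 + 4455/32 - 405*I/16 = (z - 3/2 + 3*I)^4*(z - 1/2 - I)

The numerator P(z) = 2*z^2 + z - 1 has P(3/2 - 3*I) = -13 - 21*I ≠ 0, so no factor of (z - 3/2 + 3*I) cancels.
Near z = 3/2 - 3*I we can therefore write f(z) = g(z)/(z - 3/2 + 3*I)^4 with g analytic at 3/2 - 3*I and g(3/2 - 3*I) ≠ 0 (g is the numerator divided by the remaining denominator factors).

Hence z = 3/2 - 3*I is a pole of order 4.

Final answer: 4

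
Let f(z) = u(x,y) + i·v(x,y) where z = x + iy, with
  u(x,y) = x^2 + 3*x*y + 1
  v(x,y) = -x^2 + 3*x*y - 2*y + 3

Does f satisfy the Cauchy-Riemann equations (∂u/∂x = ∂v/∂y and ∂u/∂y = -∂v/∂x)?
∂u/∂x = 2*x + 3*y
∂v/∂y = 3*x - 2
∂u/∂y = 3*x
∂v/∂x = -2*x + 3*y
∂u/∂x ≠ ∂v/∂y and ∂u/∂y ≠ -∂v/∂x; the Cauchy-Riemann equations are not satisfied, so f is not analytic.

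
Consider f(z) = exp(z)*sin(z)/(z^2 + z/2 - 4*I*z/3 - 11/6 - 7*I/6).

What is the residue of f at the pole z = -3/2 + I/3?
Write f(z) = P(z)/Q(z) with P(z) = exp(z)*sin(z) and Q(z) = z^2 + z/2 - 4*I*z/3 - 11/6 - 7*I/6.
The denominator factors as Q(z) = (z - 1 - I)*(z + 3/2 - I/3), so z = -3/2 + I/3 is a simple zero of Q and P is analytic there; z = -3/2 + I/3 is therefore a simple pole and
  Res(f, z₀) = P(z₀)/Q'(z₀).

Q'(z) = 2*z + 1/2 - 4*I/3, so Q'(-3/2 + I/3) = -5/2 - 2*I/3.
P(-3/2 + I/3) = -exp(-3/2 + I/3)*sin(3/2 - I/3).

Res(f, -3/2 + I/3) = (-exp(-3/2 + I/3)*sin(3/2 - I/3))/(-5/2 - 2*I/3) = (90/241 - 24*I/241)*exp(-3/2 + I/3)*sin(3/2 - I/3)

Final answer: (90/241 - 24*I/241)*exp(-3/2 + I/3)*sin(3/2 - I/3)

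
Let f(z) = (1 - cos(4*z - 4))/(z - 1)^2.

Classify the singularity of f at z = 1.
removable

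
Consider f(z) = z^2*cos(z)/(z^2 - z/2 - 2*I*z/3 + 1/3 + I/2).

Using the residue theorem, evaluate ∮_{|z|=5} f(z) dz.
By the residue theorem, ∮_C f(z) dz = 2πi · (sum of the residues of f at the poles inside |z| = 5).

The denominator factors as (z - I)*(z - 1/2 + I/3), so the singularities of f are simple poles at z = I, z = 1/2 - I/3.
  |I|² = 1 < 25 = 5², so this pole is inside the contour.
  |1/2 - I/3|² = 13/36 < 25 = 5², so this pole is inside the contour.

With P(z) = z^2*cos(z) and Q(z) = z^2 - z/2 - 2*I*z/3 + 1/3 + I/2, each pole is simple, so Res(f, z₀) = P(z₀)/Q'(z₀) with Q'(z) = 2*z - 1/2 - 2*I/3.
  Res(f, I) = P(I)/Q'(I) = (-cosh(1))/(-1/2 + 4*I/3) = (18/73 + 48*I/73)*cosh(1)
  Res(f, 1/2 - I/3) = P(1/2 - I/3)/Q'(1/2 - I/3) = ((5/36 - I/3)*cos(1/2 - I/3))/(1/2 - 4*I/3) = (37/146 + 2*I/219)*cos(1/2 - I/3)

Sum of residues inside C: (37/146 + 2*I/219)*cos(1/2 - I/3) + (18/73 + 48*I/73)*cosh(1)
∮_C f(z) dz = 2πi · ((37/146 + 2*I/219)*cos(1/2 - I/3) + (18/73 + 48*I/73)*cosh(1)) = pi*(-4/219 + 37*I/73)*cos(1/2 - I/3) + pi*(-96/73 + 36*I/73)*cosh(1)

Final answer: pi*(-4/219 + 37*I/73)*cos(1/2 - I/3) + pi*(-96/73 + 36*I/73)*cosh(1)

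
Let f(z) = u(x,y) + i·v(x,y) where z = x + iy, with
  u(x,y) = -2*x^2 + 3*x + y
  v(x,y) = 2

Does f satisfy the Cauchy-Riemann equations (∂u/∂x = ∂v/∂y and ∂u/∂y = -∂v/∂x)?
∂u/∂x = 3 - 4*x
∂v/∂y = 0
∂u/∂y = 1
∂v/∂x = 0
∂u/∂x ≠ ∂v/∂y and ∂u/∂y ≠ -∂v/∂x; the Cauchy-Riemann equations are not satisfied, so f is not analytic.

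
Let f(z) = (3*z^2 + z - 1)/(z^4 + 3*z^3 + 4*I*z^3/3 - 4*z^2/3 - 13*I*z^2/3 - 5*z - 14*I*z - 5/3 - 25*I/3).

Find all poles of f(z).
The singularities of f are the zeros of the denominator. Factoring,
  z^4 + 3*z^3 + 4*I*z^3/3 - 4*z^2/3 - 13*I*z^2/3 - 5*z - 14*I*z - 5/3 - 25*I/3 = (z + 3 + 2*I)*(z + 1)*(z - 2 - I)*(z + 1 + I/3)
so the candidates are z = -3 - 2*I, z = -1, z = 2 + I, z = -1 - I/3.

Check the numerator P(z) = 3*z^2 + z - 1 at each one:
  P(-3 - 2*I) = 11 + 34*I ≠ 0, so z = -3 - 2*I is a (simple) pole.
  P(-1) = 1 ≠ 0, so z = -1 is a (simple) pole.
  P(2 + I) = 10 + 13*I ≠ 0, so z = 2 + I is a (simple) pole.
  P(-1 - I/3) = 2/3 + 5*I/3 ≠ 0, so z = -1 - I/3 is a (simple) pole.

Poles of f: {-3 - 2*I, -1 - I/3, -1, 2 + I}

Final answer: {-3 - 2*I, -1 - I/3, -1, 2 + I}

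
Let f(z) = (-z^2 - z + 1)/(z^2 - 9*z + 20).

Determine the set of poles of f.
The singularities of f are the zeros of the denominator. Factoring,
  z^2 - 9*z + 20 = (z - 4)*(z - 5)
so the candidates are z = 4, z = 5.

Check the numerator P(z) = -z^2 - z + 1 at each one:
  P(4) = -19 ≠ 0, so z = 4 is a (simple) pole.
  P(5) = -29 ≠ 0, so z = 5 is a (simple) pole.

Poles of f: {4, 5}

Final answer: {4, 5}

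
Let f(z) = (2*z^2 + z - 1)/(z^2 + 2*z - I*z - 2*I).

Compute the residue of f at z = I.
-1 + I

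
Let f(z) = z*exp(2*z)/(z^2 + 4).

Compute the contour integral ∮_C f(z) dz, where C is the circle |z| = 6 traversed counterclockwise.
I*pi*exp(-4*I) + I*pi*exp(4*I)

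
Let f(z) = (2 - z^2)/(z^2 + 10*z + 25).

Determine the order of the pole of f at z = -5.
Factor the denominator:
  z^2 + 10*z + 25 = (z + 5)^2

The numerator P(z) = 2 - z^2 has P(-5) = -23 ≠ 0, so no factor of (z + 5) cancels.
Near z = -5 we can therefore write f(z) = g(z)/(z + 5)^2 with g analytic at -5 and g(-5) ≠ 0 (g is just the numerator).

Hence z = -5 is a pole of order 2.

Final answer: 2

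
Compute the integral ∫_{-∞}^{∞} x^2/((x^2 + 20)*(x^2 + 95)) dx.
pi*(-2*sqrt(5) + sqrt(95))/75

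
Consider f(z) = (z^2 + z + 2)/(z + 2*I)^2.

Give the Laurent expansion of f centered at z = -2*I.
(-2 - 2*I)/(z + 2*I)^2 + (1 - 4*I)/(z + 2*I) + 1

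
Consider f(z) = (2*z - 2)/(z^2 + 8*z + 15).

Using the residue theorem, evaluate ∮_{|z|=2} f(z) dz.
By the residue theorem, ∮_C f(z) dz = 2πi · (sum of the residues of f at the poles inside |z| = 2).

The denominator factors as (z + 5)*(z + 3), so the singularities of f are simple poles at z = -5, z = -3.
  |-5|² = 25 > 4 = 2², so this pole is outside the contour.
  |-3|² = 9 > 4 = 2², so this pole is outside the contour.

No pole lies inside the contour, so f is analytic on and inside C and the integral is 0 (Cauchy's theorem).

Final answer: 0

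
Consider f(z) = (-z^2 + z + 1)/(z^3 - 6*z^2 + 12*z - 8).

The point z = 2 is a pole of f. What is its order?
Factor the denominator:
  z^3 - 6*z^2 + 12*z - 8 = (z - 2)^3

The numerator P(z) = -z^2 + z + 1 has P(2) = -1 ≠ 0, so no factor of (z - 2) cancels.
Near z = 2 we can therefore write f(z) = g(z)/(z - 2)^3 with g analytic at 2 and g(2) ≠ 0 (g is just the numerator).

Hence z = 2 is a pole of order 3.

Final answer: 3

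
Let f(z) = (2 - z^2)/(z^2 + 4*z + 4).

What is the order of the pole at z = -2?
Factor the denominator:
  z^2 + 4*z + 4 = (z + 2)^2

The numerator P(z) = 2 - z^2 has P(-2) = -2 ≠ 0, so no factor of (z + 2) cancels.
Near z = -2 we can therefore write f(z) = g(z)/(z + 2)^2 with g analytic at -2 and g(-2) ≠ 0 (g is just the numerator).

Hence z = -2 is a pole of order 2.

Final answer: 2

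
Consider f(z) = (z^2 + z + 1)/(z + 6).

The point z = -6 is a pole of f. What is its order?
Factor the denominator:
  z + 6 = (z + 6)

The numerator P(z) = z^2 + z + 1 has P(-6) = 31 ≠ 0, so no factor of (z + 6) cancels.
Near z = -6 we can therefore write f(z) = g(z)/(z + 6) with g analytic at -6 and g(-6) ≠ 0 (g is just the numerator).

Hence z = -6 is a pole of order 1.

Final answer: 1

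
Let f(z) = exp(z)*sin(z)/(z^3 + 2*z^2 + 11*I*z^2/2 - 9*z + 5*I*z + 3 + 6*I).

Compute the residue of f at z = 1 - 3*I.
Write f(z) = P(z)/Q(z) with P(z) = exp(z)*sin(z) and Q(z) = z^3 + 2*z^2 + 11*I*z^2/2 - 9*z + 5*I*z + 3 + 6*I.
The denominator factors as Q(z) = (z + 3 + 3*I)*(z - 1 + 3*I)*(z - I/2), so z = 1 - 3*I is a simple zero of Q and P is analytic there; z = 1 - 3*I is therefore a simple pole and
  Res(f, z₀) = P(z₀)/Q'(z₀).

Q'(z) = 3*z^2 + 4*z + 11*I*z - 9 + 5*I, so Q'(1 - 3*I) = 4 - 14*I.
P(1 - 3*I) = exp(1 - 3*I)*sin(1 - 3*I).

Res(f, 1 - 3*I) = (exp(1 - 3*I)*sin(1 - 3*I))/(4 - 14*I) = (1/53 + 7*I/106)*exp(1 - 3*I)*sin(1 - 3*I)

Final answer: (1/53 + 7*I/106)*exp(1 - 3*I)*sin(1 - 3*I)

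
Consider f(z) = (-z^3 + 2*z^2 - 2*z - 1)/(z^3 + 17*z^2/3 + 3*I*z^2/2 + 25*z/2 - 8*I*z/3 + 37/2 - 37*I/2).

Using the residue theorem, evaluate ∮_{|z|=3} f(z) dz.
By the residue theorem, ∮_C f(z) dz = 2πi · (sum of the residues of f at the poles inside |z| = 3).

The denominator factors as (z + 3 + I/2)*(z + 3 + 3*I)*(z - 1/3 - 2*I), so the singularities of f are simple poles at z = -3 - I/2, z = -3 - 3*I, z = 1/3 + 2*I.
  |-3 - I/2|² = 37/4 > 9 = 3², so this pole is outside the contour.
  |-3 - 3*I|² = 18 > 9 = 3², so this pole is outside the contour.
  |1/3 + 2*I|² = 37/9 < 9 = 3², so this pole is inside the contour.

With P(z) = -z^3 + 2*z^2 - 2*z - 1 and Q(z) = z^3 + 17*z^2/3 + 3*I*z^2/2 + 25*z/2 - 8*I*z/3 + 37/2 - 37*I/2, each pole is simple, so Res(f, z₀) = P(z₀)/Q'(z₀) with Q'(z) = 3*z^2 + 34*z/3 + 3*I*z + 25/2 - 8*I/3.
  Res(f, 1/3 + 2*I) = P(1/3 + 2*I)/Q'(1/3 + 2*I) = (-148/27 + 6*I)/(-25/18 + 25*I) = 6128/24375 + 1668*I/8125

∮_C f(z) dz = 2πi · (6128/24375 + 1668*I/8125) = pi*(-3336/8125 + 12256*I/24375)

Final answer: pi*(-3336/8125 + 12256*I/24375)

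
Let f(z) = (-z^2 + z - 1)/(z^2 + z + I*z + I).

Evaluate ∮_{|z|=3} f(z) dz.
pi*(-2 + 4*I)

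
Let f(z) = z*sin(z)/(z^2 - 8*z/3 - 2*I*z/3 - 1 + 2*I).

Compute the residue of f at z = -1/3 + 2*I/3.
Write f(z) = P(z)/Q(z) with P(z) = z*sin(z) and Q(z) = z^2 - 8*z/3 - 2*I*z/3 - 1 + 2*I.
The denominator factors as Q(z) = (z - 3)*(z + 1/3 - 2*I/3), so z = -1/3 + 2*I/3 is a simple zero of Q and P is analytic there; z = -1/3 + 2*I/3 is therefore a simple pole and
  Res(f, z₀) = P(z₀)/Q'(z₀).

Q'(z) = 2*z - 8/3 - 2*I/3, so Q'(-1/3 + 2*I/3) = -10/3 + 2*I/3.
P(-1/3 + 2*I/3) = (1/3 - 2*I/3)*sin(1/3 - 2*I/3).

Res(f, -1/3 + 2*I/3) = ((1/3 - 2*I/3)*sin(1/3 - 2*I/3))/(-10/3 + 2*I/3) = (-7/52 + 9*I/52)*sin(1/3 - 2*I/3)

Final answer: (-7/52 + 9*I/52)*sin(1/3 - 2*I/3)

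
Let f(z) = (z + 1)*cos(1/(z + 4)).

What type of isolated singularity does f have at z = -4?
Let u = z + 4. Then
  cos(1/u) = Σ_{k≥0} (-1)^k (1)^(2k)/((2k)!·u^(2k)) = 1 - 1/(2*u^2) + 1/(24*u^4) + ...
which has infinitely many negative powers of u, so cos(1/(z + 4)) has an essential singularity at z = -4.
The extra factor z + 1 is a nonzero polynomial; if the product had at most a pole at z = -4, dividing by that polynomial would leave cos(1/(z + 4)) with at most a pole too — contradiction. (Equivalently, the product's Laurent series still has infinitely many negative powers.)
So the singularity is essential.

Final answer: essential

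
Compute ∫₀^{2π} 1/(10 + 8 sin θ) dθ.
Call the integral J. The integrand is 2π-periodic and we integrate over a full period, so shifting θ does not change the value (θ → θ + π/2 turns sin θ into cos θ). Hence
  J = ∫₀^{2π} dθ/(10 + 8 cos θ).
Put z = e^{iθ}: then cos θ = (z + 1/z)/2, dθ = dz/(iz), and z runs once counterclockwise around |z| = 1:
  J = ∮_{|z|=1} 1/(10 + 8*(z + 1/z)/2) · dz/(iz) = (2/i) ∮_{|z|=1} dz/(8*z^2 + 20*z + 8).
The roots of 8*z^2 + 20*z + 8 are z = (-10 ± sqrt(10^2 - 8^2))/8, with sqrt(36) = 6; their product is 1, so only z₊ = -1/2 lies inside the unit circle (z₋ = -2 lies outside).
z₊ is a simple zero of q(z) = 8*z^2 + 20*z + 8, so Res(1/q, z₊) = 1/q'(z₊) with q'(z) = 16*z + 20; and q'(z₊) = 8*(z₊ - z₋) = 12.
Therefore J = (2/i) · 2πi · 1/(12) = 2*pi/(6) = pi/3

Final answer: pi/3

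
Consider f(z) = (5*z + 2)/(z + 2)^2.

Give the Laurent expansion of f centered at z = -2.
Put w = z - (-2), i.e. z = w - 2. The denominator is w^2, so it suffices to rewrite the numerator in powers of w.

P(z) = 5*z + 2
P(w - 2) = -8 + 5*w

Dividing each term by w^2:
  f = -8/w^2 + 5/w

Substituting back w = z + 2:
  f(z) = -8/(z + 2)^2 + 5/(z + 2)

The series is finite because the numerator is a polynomial; the negative powers form the principal part, and the coefficient of 1/(z + 2) gives Res(f, -2) = 5.

Final answer: -8/(z + 2)^2 + 5/(z + 2)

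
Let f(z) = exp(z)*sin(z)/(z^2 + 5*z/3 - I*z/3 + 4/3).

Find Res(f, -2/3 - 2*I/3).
Write f(z) = P(z)/Q(z) with P(z) = exp(z)*sin(z) and Q(z) = z^2 + 5*z/3 - I*z/3 + 4/3.
The denominator factors as Q(z) = (z + 1 - I)*(z + 2/3 + 2*I/3), so z = -2/3 - 2*I/3 is a simple zero of Q and P is analytic there; z = -2/3 - 2*I/3 is therefore a simple pole and
  Res(f, z₀) = P(z₀)/Q'(z₀).

Q'(z) = 2*z + 5/3 - I/3, so Q'(-2/3 - 2*I/3) = 1/3 - 5*I/3.
P(-2/3 - 2*I/3) = -exp(-2/3 - 2*I/3)*sin(2/3 + 2*I/3).

Res(f, -2/3 - 2*I/3) = (-exp(-2/3 - 2*I/3)*sin(2/3 + 2*I/3))/(1/3 - 5*I/3) = (-3/26 - 15*I/26)*exp(-2/3 - 2*I/3)*sin(2/3 + 2*I/3)

Final answer: (-3/26 - 15*I/26)*exp(-2/3 - 2*I/3)*sin(2/3 + 2*I/3)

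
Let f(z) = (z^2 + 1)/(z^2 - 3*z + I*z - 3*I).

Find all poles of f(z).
The singularities of f are the zeros of the denominator. Factoring,
  z^2 - 3*z + I*z - 3*I = (z + I)*(z - 3)
so the candidates are z = -I, z = 3.

Check the numerator P(z) = z^2 + 1 at each one:
  P(-I) = 0, so the factor (z + I) cancels and z = -I is only a removable singularity, not a pole.
  P(3) = 10 ≠ 0, so z = 3 is a (simple) pole.

Poles of f: {3}

Final answer: {3}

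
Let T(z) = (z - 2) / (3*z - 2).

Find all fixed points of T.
T(z) = z means z - 2 = z*(3*z - 2), i.e.
  3*z^2 - 3*z + 2 = 0.
Discriminant: (-3)^2 - 4*(3)*(2) = -15, so the roots are complex conjugates.
  z = (3 ± I*sqrt(15))/(2*(3))
Fixed points: {1/2 - sqrt(15)*I/6, 1/2 + sqrt(15)*I/6}

Final answer: {1/2 - sqrt(15)*I/6, 1/2 + sqrt(15)*I/6}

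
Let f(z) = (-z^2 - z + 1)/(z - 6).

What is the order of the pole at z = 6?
Factor the denominator:
  z - 6 = (z - 6)

The numerator P(z) = -z^2 - z + 1 has P(6) = -41 ≠ 0, so no factor of (z - 6) cancels.
Near z = 6 we can therefore write f(z) = g(z)/(z - 6) with g analytic at 6 and g(6) ≠ 0 (g is just the numerator).

Hence z = 6 is a pole of order 1.

Final answer: 1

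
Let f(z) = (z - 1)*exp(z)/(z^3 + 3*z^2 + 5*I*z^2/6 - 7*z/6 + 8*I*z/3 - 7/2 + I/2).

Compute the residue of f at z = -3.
(-1128/2405 - 336*I/2405)*exp(-3)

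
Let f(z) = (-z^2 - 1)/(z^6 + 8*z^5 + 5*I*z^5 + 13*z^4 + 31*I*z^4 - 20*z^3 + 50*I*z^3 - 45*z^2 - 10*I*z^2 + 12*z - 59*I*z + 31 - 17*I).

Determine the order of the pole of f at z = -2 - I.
Factor the denominator:
  z^6 + 8*z^5 + 5*I*z^5 + 13*z^4 + 31*I*z^4 - 20*z^3 + 50*I*z^3 - 45*z^2 - 10*I*z^2 + 12*z - 59*I*z + 31 - 17*I = (z + 2 + I)^4*(z - 1)*(z + 1 + I)

The numerator P(z) = -z^2 - 1 has P(-2 - I) = -4 - 4*I ≠ 0, so no factor of (z + 2 + I) cancels.
Near z = -2 - I we can therefore write f(z) = g(z)/(z + 2 + I)^4 with g analytic at -2 - I and g(-2 - I) ≠ 0 (g is the numerator divided by the remaining denominator factors).

Hence z = -2 - I is a pole of order 4.

Final answer: 4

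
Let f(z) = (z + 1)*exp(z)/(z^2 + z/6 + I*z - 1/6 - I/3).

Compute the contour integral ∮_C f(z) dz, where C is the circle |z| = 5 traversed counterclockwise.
By the residue theorem, ∮_C f(z) dz = 2πi · (sum of the residues of f at the poles inside |z| = 5).

The denominator factors as (z - 1/3)*(z + 1/2 + I), so the singularities of f are simple poles at z = 1/3, z = -1/2 - I.
  |1/3|² = 1/9 < 25 = 5², so this pole is inside the contour.
  |-1/2 - I|² = 5/4 < 25 = 5², so this pole is inside the contour.

With P(z) = (z + 1)*exp(z) and Q(z) = z^2 + z/6 + I*z - 1/6 - I/3, each pole is simple, so Res(f, z₀) = P(z₀)/Q'(z₀) with Q'(z) = 2*z + 1/6 + I.
  Res(f, 1/3) = P(1/3)/Q'(1/3) = (4*exp(1/3)/3)/(5/6 + I) = (40/61 - 48*I/61)*exp(1/3)
  Res(f, -1/2 - I) = P(-1/2 - I)/Q'(-1/2 - I) = ((1/2 - I)*exp(-1/2 - I))/(-5/6 - I) = (21/61 + 48*I/61)*exp(-1/2 - I)

Sum of residues inside C: (40/61 - 48*I/61)*exp(1/3) + (21/61 + 48*I/61)*exp(-1/2 - I)
∮_C f(z) dz = 2πi · ((40/61 - 48*I/61)*exp(1/3) + (21/61 + 48*I/61)*exp(-1/2 - I)) = pi*(-96/61 + 42*I/61)*exp(-1/2 - I) + pi*(96/61 + 80*I/61)*exp(1/3)

Final answer: pi*(-96/61 + 42*I/61)*exp(-1/2 - I) + pi*(96/61 + 80*I/61)*exp(1/3)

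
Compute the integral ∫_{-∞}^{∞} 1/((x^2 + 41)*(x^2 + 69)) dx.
Let f(z) = 1/((z^2 + 41)*(z^2 + 69)). The denominator has no real zeros and deg Q - deg P = 4 ≥ 2, so the integral of f over the upper semicircle |z| = R tends to 0 as R → ∞. Closing the contour in the upper half-plane,
  ∫_{-∞}^{∞} f(x) dx = 2πi · Σ Res(f, z_k)  over the poles with Im z_k > 0.

Zeros of the denominator: z^2 + 41 = 0 gives z = ±sqrt(41)*I; z^2 + 69 = 0 gives z = ±sqrt(69)*I.
Upper half-plane: z = sqrt(41)*I, z = sqrt(69)*I (simple).

Each pole is a simple zero of Q(z) = z^4 + 110*z^2 + 2829, so Res(f, z₀) = P(z₀)/Q'(z₀) with P(z) = 1, Q'(z) = 4*z^3 + 220*z:
  Res(f, sqrt(41)*I) = (1)/(56*sqrt(41)*I) = -sqrt(41)*I/2296
  Res(f, sqrt(69)*I) = (1)/(-56*sqrt(69)*I) = sqrt(69)*I/3864

Sum of residues: I*(-sqrt(41)/2296 + sqrt(69)/3864)
∫_{-∞}^{∞} f(x) dx = 2πi · (I*(-sqrt(41)/2296 + sqrt(69)/3864)) = pi*(-41*sqrt(69) + 69*sqrt(41))/79212

Final answer: pi*(-41*sqrt(69) + 69*sqrt(41))/79212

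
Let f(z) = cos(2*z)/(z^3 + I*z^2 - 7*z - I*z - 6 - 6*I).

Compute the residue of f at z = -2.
Write f(z) = P(z)/Q(z) with P(z) = cos(2*z) and Q(z) = z^3 + I*z^2 - 7*z - I*z - 6 - 6*I.
The denominator factors as Q(z) = (z + 2)*(z + 1 + I)*(z - 3), so z = -2 is a simple zero of Q and P is analytic there; z = -2 is therefore a simple pole and
  Res(f, z₀) = P(z₀)/Q'(z₀).

Q'(z) = 3*z^2 + 2*I*z - 7 - I, so Q'(-2) = 5 - 5*I.
P(-2) = cos(4).

Res(f, -2) = (cos(4))/(5 - 5*I) = (1/10 + I/10)*cos(4)

Final answer: (1/10 + I/10)*cos(4)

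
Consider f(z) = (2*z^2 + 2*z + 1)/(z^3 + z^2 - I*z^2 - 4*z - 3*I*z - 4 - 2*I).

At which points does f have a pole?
The singularities of f are the zeros of the denominator. Factoring,
  z^3 + z^2 - I*z^2 - 4*z - 3*I*z - 4 - 2*I = (z + 1)*(z - 2 - I)*(z + 2)
so the candidates are z = -1, z = 2 + I, z = -2.

Check the numerator P(z) = 2*z^2 + 2*z + 1 at each one:
  P(-1) = 1 ≠ 0, so z = -1 is a (simple) pole.
  P(2 + I) = 11 + 10*I ≠ 0, so z = 2 + I is a (simple) pole.
  P(-2) = 5 ≠ 0, so z = -2 is a (simple) pole.

Poles of f: {-2, -1, 2 + I}

Final answer: {-2, -1, 2 + I}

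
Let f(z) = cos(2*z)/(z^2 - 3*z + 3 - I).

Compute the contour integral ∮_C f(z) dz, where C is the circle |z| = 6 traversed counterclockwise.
pi*(-4/5 - 2*I/5)*cos(2 - 2*I) + pi*(4/5 + 2*I/5)*cos(4 + 2*I)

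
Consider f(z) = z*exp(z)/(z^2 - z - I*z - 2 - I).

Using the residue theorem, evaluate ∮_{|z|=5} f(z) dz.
By the residue theorem, ∮_C f(z) dz = 2πi · (sum of the residues of f at the poles inside |z| = 5).

The denominator factors as (z + 1)*(z - 2 - I), so the singularities of f are simple poles at z = -1, z = 2 + I.
  |-1|² = 1 < 25 = 5², so this pole is inside the contour.
  |2 + I|² = 5 < 25 = 5², so this pole is inside the contour.

With P(z) = z*exp(z) and Q(z) = z^2 - z - I*z - 2 - I, each pole is simple, so Res(f, z₀) = P(z₀)/Q'(z₀) with Q'(z) = 2*z - 1 - I.
  Res(f, -1) = P(-1)/Q'(-1) = (-exp(-1))/(-3 - I) = (3/10 - I/10)*exp(-1)
  Res(f, 2 + I) = P(2 + I)/Q'(2 + I) = ((2 + I)*exp(2 + I))/(3 + I) = (7/10 + I/10)*exp(2 + I)

Sum of residues inside C: (3/10 - I/10)*exp(-1) + (7/10 + I/10)*exp(2 + I)
∮_C f(z) dz = 2πi · ((3/10 - I/10)*exp(-1) + (7/10 + I/10)*exp(2 + I)) = pi*(1/5 + 3*I/5)*exp(-1) + pi*(-1/5 + 7*I/5)*exp(2 + I)

Final answer: pi*(1/5 + 3*I/5)*exp(-1) + pi*(-1/5 + 7*I/5)*exp(2 + I)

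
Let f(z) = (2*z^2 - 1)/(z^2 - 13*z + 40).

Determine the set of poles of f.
The singularities of f are the zeros of the denominator. Factoring,
  z^2 - 13*z + 40 = (z - 5)*(z - 8)
so the candidates are z = 5, z = 8.

Check the numerator P(z) = 2*z^2 - 1 at each one:
  P(5) = 49 ≠ 0, so z = 5 is a (simple) pole.
  P(8) = 127 ≠ 0, so z = 8 is a (simple) pole.

Poles of f: {5, 8}

Final answer: {5, 8}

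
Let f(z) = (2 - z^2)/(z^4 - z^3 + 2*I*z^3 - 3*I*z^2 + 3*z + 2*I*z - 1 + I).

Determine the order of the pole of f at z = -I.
3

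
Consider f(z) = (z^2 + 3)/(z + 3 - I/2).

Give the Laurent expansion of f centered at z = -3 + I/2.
(47/4 - 3*I)/(z + 3 - I/2) - 6 + I + (z + 3 - I/2)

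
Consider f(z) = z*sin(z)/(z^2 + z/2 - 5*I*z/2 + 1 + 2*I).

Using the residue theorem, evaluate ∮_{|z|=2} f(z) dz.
By the residue theorem, ∮_C f(z) dz = 2πi · (sum of the residues of f at the poles inside |z| = 2).

The denominator factors as (z + 1 - 3*I)*(z - 1/2 + I/2), so the singularities of f are simple poles at z = -1 + 3*I, z = 1/2 - I/2.
  |-1 + 3*I|² = 10 > 4 = 2², so this pole is outside the contour.
  |1/2 - I/2|² = 1/2 < 4 = 2², so this pole is inside the contour.

With P(z) = z*sin(z) and Q(z) = z^2 + z/2 - 5*I*z/2 + 1 + 2*I, each pole is simple, so Res(f, z₀) = P(z₀)/Q'(z₀) with Q'(z) = 2*z + 1/2 - 5*I/2.
  Res(f, 1/2 - I/2) = P(1/2 - I/2)/Q'(1/2 - I/2) = ((1/2 - I/2)*sin(1/2 - I/2))/(3/2 - 7*I/2) = (5/29 + 2*I/29)*sin(1/2 - I/2)

∮_C f(z) dz = 2πi · ((5/29 + 2*I/29)*sin(1/2 - I/2)) = pi*(-4/29 + 10*I/29)*sin(1/2 - I/2)

Final answer: pi*(-4/29 + 10*I/29)*sin(1/2 - I/2)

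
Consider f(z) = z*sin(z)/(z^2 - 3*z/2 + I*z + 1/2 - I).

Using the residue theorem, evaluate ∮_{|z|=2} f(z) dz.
pi*(8/5 + 4*I/5)*sin(1) + pi*(-8/5 + 6*I/5)*sin(1/2 - I)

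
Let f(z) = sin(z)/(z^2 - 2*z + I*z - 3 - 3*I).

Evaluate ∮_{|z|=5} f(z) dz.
By the residue theorem, ∮_C f(z) dz = 2πi · (sum of the residues of f at the poles inside |z| = 5).

The denominator factors as (z - 3)*(z + 1 + I), so the singularities of f are simple poles at z = 3, z = -1 - I.
  |3|² = 9 < 25 = 5², so this pole is inside the contour.
  |-1 - I|² = 2 < 25 = 5², so this pole is inside the contour.

With P(z) = sin(z) and Q(z) = z^2 - 2*z + I*z - 3 - 3*I, each pole is simple, so Res(f, z₀) = P(z₀)/Q'(z₀) with Q'(z) = 2*z - 2 + I.
  Res(f, 3) = P(3)/Q'(3) = (sin(3))/(4 + I) = (4/17 - I/17)*sin(3)
  Res(f, -1 - I) = P(-1 - I)/Q'(-1 - I) = (-sin(1 + I))/(-4 - I) = (4/17 - I/17)*sin(1 + I)

Sum of residues inside C: (4/17 - I/17)*sin(3) + (4/17 - I/17)*sin(1 + I)
∮_C f(z) dz = 2πi · ((4/17 - I/17)*sin(3) + (4/17 - I/17)*sin(1 + I)) = pi*(2/17 + 8*I/17)*sin(3) + pi*(2/17 + 8*I/17)*sin(1 + I)

Final answer: pi*(2/17 + 8*I/17)*sin(3) + pi*(2/17 + 8*I/17)*sin(1 + I)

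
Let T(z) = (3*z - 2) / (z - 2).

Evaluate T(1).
Substitute z = 1:
  numerator:   3*(1) - 2 = 1
  denominator: (1) - 2 = -1
T(1) = (1)/(-1) = -1

Final answer: -1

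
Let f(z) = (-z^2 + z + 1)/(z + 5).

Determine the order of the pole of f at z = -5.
1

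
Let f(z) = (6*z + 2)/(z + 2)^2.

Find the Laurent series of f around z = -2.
Put w = z - (-2), i.e. z = w - 2. The denominator is w^2, so it suffices to rewrite the numerator in powers of w.

P(z) = 6*z + 2
P(w - 2) = -10 + 6*w

Dividing each term by w^2:
  f = -10/w^2 + 6/w

Substituting back w = z + 2:
  f(z) = -10/(z + 2)^2 + 6/(z + 2)

The series is finite because the numerator is a polynomial; the negative powers form the principal part, and the coefficient of 1/(z + 2) gives Res(f, -2) = 6.

Final answer: -10/(z + 2)^2 + 6/(z + 2)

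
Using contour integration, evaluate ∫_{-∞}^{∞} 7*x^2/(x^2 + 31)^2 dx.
Let f(z) = 7*z^2/(z^2 + 31)^2. The denominator has no real zeros and deg Q - deg P = 2 ≥ 2, so the integral of f over the upper semicircle |z| = R tends to 0 as R → ∞. Closing the contour in the upper half-plane,
  ∫_{-∞}^{∞} f(x) dx = 2πi · Σ Res(f, z_k)  over the poles with Im z_k > 0.

Zeros of the denominator: z^2 + 31 = 0 gives z = ±sqrt(31)*I.
Upper half-plane: z = sqrt(31)*I (a pole of order 2).

Write f(z) = g(z)/(z - sqrt(31)*I)^2 with g(z) = 7*z^2/(z + sqrt(31)*I)^2. For a double pole, Res(f, z₀) = g'(z₀):
  g'(z) = 14*sqrt(31)*I*z/(z + sqrt(31)*I)^3
  Res(f, sqrt(31)*I) = g'(sqrt(31)*I) = -7*sqrt(31)*I/124

∫_{-∞}^{∞} f(x) dx = 2πi · (-7*sqrt(31)*I/124) = 7*sqrt(31)*pi/62

Final answer: 7*sqrt(31)*pi/62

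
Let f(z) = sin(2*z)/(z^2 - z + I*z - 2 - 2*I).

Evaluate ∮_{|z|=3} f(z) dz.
pi*(1/5 + 3*I/5)*sin(4) + pi*(1/5 + 3*I/5)*sin(2 + 2*I)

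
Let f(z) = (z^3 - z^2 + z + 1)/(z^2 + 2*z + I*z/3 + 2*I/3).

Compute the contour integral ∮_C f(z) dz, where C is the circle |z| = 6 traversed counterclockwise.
pi*(-2 + 124*I/9)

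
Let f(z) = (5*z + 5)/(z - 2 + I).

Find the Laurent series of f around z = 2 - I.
Put w = z - (2 - I), i.e. z = w + 2 - I. The denominator is w, so it suffices to rewrite the numerator in powers of w.

P(z) = 5*z + 5
P(w + 2 - I) = 15 - 5*I + 5*w

Dividing each term by w:
  f = (15 - 5*I)/w + 5

Substituting back w = z - 2 + I:
  f(z) = (15 - 5*I)/(z - 2 + I) + 5

The series is finite because the numerator is a polynomial; the negative powers form the principal part, and the coefficient of 1/(z - 2 + I) gives Res(f, 2 - I) = 15 - 5*I.

Final answer: (15 - 5*I)/(z - 2 + I) + 5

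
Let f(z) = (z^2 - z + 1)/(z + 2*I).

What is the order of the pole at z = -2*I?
1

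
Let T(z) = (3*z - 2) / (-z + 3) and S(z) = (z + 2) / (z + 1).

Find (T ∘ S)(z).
(T ∘ S)(z) = T(S(z)) = ((3)*S(z) + (-2))/((-1)*S(z) + (3)). Multiply numerator and denominator by z + 1:
  numerator:   (3)*(z + 2) + (-2)*(z + 1) = z + 4
  denominator: (-1)*(z + 2) + (3)*(z + 1) = 2*z + 1
(T ∘ S)(z) = (z + 4)/(2*z + 1)

Final answer: (z + 4)/(2*z + 1)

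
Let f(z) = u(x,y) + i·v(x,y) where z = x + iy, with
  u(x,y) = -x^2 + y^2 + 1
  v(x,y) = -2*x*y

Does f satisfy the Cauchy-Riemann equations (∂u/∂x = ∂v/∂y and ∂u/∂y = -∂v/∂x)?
∂u/∂x = -2*x
∂v/∂y = -2*x
∂u/∂y = 2*y
∂v/∂x = -2*y
∂u/∂x = ∂v/∂y and ∂u/∂y = -∂v/∂x hold identically; f is analytic.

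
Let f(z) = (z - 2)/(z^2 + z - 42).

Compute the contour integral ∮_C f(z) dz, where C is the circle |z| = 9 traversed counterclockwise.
By the residue theorem, ∮_C f(z) dz = 2πi · (sum of the residues of f at the poles inside |z| = 9).

The denominator factors as (z - 6)*(z + 7), so the singularities of f are simple poles at z = 6, z = -7.
  |6|² = 36 < 81 = 9², so this pole is inside the contour.
  |-7|² = 49 < 81 = 9², so this pole is inside the contour.

With P(z) = z - 2 and Q(z) = z^2 + z - 42, each pole is simple, so Res(f, z₀) = P(z₀)/Q'(z₀) with Q'(z) = 2*z + 1.
  Res(f, 6) = P(6)/Q'(6) = (4)/(13) = 4/13
  Res(f, -7) = P(-7)/Q'(-7) = (-9)/(-13) = 9/13

Sum of residues inside C: 1
∮_C f(z) dz = 2πi · (1) = 2*I*pi

Final answer: 2*I*pi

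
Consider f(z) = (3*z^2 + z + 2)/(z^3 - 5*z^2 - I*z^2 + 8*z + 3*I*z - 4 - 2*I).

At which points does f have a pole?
The singularities of f are the zeros of the denominator. Factoring,
  z^3 - 5*z^2 - I*z^2 + 8*z + 3*I*z - 4 - 2*I = (z - 1)*(z - 2 - I)*(z - 2)
so the candidates are z = 1, z = 2 + I, z = 2.

Check the numerator P(z) = 3*z^2 + z + 2 at each one:
  P(1) = 6 ≠ 0, so z = 1 is a (simple) pole.
  P(2 + I) = 13 + 13*I ≠ 0, so z = 2 + I is a (simple) pole.
  P(2) = 16 ≠ 0, so z = 2 is a (simple) pole.

Poles of f: {1, 2, 2 + I}

Final answer: {1, 2, 2 + I}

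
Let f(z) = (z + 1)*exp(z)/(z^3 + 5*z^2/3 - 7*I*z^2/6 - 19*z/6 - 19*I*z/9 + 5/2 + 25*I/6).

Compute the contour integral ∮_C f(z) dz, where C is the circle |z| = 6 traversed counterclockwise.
pi*(-6336/69745 - 17928*I/69745)*exp(-3) + pi*(36996/65897 + 2688*I/65897)*exp(1/3 + 3*I/2) + pi*(-9348/19865 + 4296*I/19865)*exp(1 - I/3)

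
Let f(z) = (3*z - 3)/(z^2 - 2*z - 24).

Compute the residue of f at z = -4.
Write f(z) = P(z)/Q(z) with P(z) = 3*z - 3 and Q(z) = z^2 - 2*z - 24.
The denominator factors as Q(z) = (z + 4)*(z - 6), so z = -4 is a simple zero of Q and P is analytic there; z = -4 is therefore a simple pole and
  Res(f, z₀) = P(z₀)/Q'(z₀).

Q'(z) = 2*z - 2, so Q'(-4) = -10.
P(-4) = -15.

Res(f, -4) = (-15)/(-10) = 3/2

Final answer: 3/2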